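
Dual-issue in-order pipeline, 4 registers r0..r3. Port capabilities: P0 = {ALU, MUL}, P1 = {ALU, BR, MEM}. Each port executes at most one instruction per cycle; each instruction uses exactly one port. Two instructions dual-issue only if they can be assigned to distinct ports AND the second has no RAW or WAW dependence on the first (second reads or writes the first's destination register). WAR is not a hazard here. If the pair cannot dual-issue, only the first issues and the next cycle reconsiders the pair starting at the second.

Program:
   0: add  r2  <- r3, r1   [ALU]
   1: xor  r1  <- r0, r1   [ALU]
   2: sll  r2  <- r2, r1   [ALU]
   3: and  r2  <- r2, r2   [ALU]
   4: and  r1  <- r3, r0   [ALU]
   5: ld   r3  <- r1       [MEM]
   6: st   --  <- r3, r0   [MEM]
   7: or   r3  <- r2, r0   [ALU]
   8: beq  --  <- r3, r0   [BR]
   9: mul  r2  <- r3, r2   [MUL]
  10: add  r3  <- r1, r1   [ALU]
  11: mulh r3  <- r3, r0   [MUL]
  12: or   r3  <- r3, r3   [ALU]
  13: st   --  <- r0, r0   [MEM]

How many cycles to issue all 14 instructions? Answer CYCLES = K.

CYCLES = 9

0. add.ALU;xor.ALU @i0+i1  | dual
1. sll.ALU @i2  | RAW+WAW r2
2. and.ALU;and.ALU @i3+i4  | dual
3. ld.MEM @i5  | no-port MEM/MEM
4. st.MEM;or.ALU @i6+i7  | dual
5. beq.BR;mul.MUL @i8+i9  | dual
6. add.ALU @i10  | RAW+WAW r3
7. mulh.MUL @i11  | RAW+WAW r3
8. or.ALU;st.MEM @i12+i13  | dual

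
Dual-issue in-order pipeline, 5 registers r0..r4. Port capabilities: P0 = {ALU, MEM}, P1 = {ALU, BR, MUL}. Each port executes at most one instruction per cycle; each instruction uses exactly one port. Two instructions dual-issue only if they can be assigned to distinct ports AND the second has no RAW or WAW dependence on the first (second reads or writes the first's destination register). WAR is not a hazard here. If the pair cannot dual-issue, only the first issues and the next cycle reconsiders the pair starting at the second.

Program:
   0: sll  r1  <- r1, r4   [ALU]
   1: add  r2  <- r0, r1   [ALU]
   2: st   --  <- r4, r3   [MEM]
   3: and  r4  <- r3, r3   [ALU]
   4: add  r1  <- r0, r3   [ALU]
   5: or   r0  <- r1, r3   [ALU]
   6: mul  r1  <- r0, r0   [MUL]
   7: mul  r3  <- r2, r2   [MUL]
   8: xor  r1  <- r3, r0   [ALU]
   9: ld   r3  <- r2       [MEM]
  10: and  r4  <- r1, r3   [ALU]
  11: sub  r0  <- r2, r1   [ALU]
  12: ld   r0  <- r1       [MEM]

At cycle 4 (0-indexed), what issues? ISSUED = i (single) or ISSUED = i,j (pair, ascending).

ISSUED = 6

c0: i0 sll.ALU  RAW r1
c1: i1,i2 add.ALU;st.MEM  dual
c2: i3,i4 and.ALU;add.ALU  dual
c3: i5 or.ALU  RAW r0
c4: i6 mul.MUL  no-port MUL/MUL
c5: i7 mul.MUL  RAW r3
c6: i8,i9 xor.ALU;ld.MEM  dual
c7: i10,i11 and.ALU;sub.ALU  dual
c8: i12 ld.MEM  tail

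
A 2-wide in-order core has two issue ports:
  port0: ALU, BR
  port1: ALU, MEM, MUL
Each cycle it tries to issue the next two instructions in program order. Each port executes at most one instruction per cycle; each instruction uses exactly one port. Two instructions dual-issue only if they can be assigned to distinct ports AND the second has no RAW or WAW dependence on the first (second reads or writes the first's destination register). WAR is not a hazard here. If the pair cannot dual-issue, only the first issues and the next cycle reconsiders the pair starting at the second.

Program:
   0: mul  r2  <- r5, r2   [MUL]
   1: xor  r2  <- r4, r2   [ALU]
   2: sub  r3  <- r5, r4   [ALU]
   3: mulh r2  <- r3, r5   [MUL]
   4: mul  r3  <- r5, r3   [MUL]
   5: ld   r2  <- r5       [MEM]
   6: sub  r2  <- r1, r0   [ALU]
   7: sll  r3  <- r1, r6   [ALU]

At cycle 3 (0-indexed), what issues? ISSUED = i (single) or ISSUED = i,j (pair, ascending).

ISSUED = 4

#0 head=0: mul i0 RAW+WAW r2
#1 head=1: xor/sub i1/i2 dual
#2 head=3: mulh i3 no-port MUL/MUL
#3 head=4: mul i4 no-port MUL/MEM
#4 head=5: ld i5 WAW r2
#5 head=6: sub/sll i6/i7 dual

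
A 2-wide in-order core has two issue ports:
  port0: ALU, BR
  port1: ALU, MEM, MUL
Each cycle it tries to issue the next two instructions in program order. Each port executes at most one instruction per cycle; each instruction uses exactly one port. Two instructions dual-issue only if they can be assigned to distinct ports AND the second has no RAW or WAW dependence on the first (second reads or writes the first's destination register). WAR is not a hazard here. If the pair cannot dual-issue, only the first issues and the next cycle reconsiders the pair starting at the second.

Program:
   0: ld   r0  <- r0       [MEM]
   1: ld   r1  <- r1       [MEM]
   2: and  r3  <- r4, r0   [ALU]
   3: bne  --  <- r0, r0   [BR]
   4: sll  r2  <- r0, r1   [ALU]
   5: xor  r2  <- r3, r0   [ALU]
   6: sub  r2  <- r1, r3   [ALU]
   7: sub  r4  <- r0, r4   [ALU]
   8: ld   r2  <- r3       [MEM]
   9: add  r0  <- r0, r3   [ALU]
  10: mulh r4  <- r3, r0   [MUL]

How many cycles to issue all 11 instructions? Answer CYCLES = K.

CYCLES = 7

0. ld @i0  | no-port MEM/MEM
1. ld/and @i1/i2  | 2-wide
2. bne/sll @i3/i4  | 2-wide
3. xor @i5  | WAW r2
4. sub/sub @i6/i7  | 2-wide
5. ld/add @i8/i9  | 2-wide
6. mulh @i10  | tail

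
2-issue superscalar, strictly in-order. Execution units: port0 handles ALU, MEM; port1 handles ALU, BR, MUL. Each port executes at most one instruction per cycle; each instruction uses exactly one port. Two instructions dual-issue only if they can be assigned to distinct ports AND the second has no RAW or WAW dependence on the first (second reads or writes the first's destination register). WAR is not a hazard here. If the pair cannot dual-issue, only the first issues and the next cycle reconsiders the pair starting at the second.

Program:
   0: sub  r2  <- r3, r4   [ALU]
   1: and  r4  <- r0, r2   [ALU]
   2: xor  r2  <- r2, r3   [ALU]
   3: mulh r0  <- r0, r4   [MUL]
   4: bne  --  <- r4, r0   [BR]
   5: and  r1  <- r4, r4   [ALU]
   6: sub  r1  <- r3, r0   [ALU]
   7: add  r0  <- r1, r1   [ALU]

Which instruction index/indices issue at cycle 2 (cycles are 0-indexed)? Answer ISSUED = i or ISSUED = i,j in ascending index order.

  cy0 -> i0 (sub) RAW r2
  cy1 -> i1/i2 (and xor) dual
  cy2 -> i3 (mulh) no-port MUL/BR
  cy3 -> i4/i5 (bne and) dual
  cy4 -> i6 (sub) RAW r1
  cy5 -> i7 (add) tail

ISSUED = 3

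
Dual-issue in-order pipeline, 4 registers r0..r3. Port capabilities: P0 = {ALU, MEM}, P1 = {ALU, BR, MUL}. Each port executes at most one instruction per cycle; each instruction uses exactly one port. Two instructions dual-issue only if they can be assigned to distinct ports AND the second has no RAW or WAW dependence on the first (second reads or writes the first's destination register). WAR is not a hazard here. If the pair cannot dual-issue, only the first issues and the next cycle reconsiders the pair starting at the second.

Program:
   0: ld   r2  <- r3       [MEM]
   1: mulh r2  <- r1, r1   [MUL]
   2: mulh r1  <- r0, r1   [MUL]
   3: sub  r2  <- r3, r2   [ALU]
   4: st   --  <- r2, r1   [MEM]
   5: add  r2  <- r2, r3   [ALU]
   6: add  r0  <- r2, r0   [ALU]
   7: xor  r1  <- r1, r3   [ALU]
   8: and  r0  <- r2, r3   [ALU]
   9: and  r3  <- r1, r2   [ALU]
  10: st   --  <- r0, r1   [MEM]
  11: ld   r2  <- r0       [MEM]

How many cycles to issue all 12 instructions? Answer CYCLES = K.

CYCLES = 8

0. ld @i0  | WAW r2
1. mulh @i1  | no-port MUL/MUL
2. mulh sub @i2&i3  | pair
3. st add @i4&i5  | pair
4. add xor @i6&i7  | pair
5. and and @i8&i9  | pair
6. st @i10  | no-port MEM/MEM
7. ld @i11  | tail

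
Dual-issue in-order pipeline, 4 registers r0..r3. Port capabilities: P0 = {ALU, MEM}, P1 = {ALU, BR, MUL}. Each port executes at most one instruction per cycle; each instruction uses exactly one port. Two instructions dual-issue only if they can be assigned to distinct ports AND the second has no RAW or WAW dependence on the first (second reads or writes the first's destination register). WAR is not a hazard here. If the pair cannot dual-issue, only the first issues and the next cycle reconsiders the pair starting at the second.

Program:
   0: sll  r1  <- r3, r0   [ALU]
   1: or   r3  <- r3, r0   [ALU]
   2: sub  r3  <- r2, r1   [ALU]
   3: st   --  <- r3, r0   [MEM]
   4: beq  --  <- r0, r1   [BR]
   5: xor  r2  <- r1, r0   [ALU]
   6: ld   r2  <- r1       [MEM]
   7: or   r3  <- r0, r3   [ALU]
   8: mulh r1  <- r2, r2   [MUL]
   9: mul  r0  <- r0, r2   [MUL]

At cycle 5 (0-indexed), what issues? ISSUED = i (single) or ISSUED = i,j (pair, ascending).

#0 head=0: sll/or i0,i1 2-wide
#1 head=2: sub i2 RAW r3
#2 head=3: st/beq i3,i4 2-wide
#3 head=5: xor i5 WAW r2
#4 head=6: ld/or i6,i7 2-wide
#5 head=8: mulh i8 no-port MUL/MUL
#6 head=9: mul i9 tail

ISSUED = 8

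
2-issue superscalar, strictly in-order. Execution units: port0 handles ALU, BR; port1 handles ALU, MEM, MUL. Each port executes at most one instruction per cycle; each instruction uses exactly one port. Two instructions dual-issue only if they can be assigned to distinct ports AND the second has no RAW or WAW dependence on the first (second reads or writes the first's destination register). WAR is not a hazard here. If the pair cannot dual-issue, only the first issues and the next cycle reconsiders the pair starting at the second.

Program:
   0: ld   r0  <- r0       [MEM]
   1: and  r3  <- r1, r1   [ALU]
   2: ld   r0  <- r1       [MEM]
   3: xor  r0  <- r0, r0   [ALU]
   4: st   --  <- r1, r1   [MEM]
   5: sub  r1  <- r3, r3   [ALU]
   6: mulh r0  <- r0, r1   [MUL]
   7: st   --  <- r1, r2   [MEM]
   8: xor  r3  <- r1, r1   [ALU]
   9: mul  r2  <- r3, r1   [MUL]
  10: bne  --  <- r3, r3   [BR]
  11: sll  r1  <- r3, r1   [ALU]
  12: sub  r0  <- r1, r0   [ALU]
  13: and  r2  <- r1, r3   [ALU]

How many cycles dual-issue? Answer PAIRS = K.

[0] i0+i1  ld+and  -- 2-wide
[1] i2  ld  -- RAW+WAW r0
[2] i3+i4  xor+st  -- 2-wide
[3] i5  sub  -- RAW r1
[4] i6  mulh  -- no-port MUL/MEM
[5] i7+i8  st+xor  -- 2-wide
[6] i9+i10  mul+bne  -- 2-wide
[7] i11  sll  -- RAW r1
[8] i12+i13  sub+and  -- 2-wide

PAIRS = 5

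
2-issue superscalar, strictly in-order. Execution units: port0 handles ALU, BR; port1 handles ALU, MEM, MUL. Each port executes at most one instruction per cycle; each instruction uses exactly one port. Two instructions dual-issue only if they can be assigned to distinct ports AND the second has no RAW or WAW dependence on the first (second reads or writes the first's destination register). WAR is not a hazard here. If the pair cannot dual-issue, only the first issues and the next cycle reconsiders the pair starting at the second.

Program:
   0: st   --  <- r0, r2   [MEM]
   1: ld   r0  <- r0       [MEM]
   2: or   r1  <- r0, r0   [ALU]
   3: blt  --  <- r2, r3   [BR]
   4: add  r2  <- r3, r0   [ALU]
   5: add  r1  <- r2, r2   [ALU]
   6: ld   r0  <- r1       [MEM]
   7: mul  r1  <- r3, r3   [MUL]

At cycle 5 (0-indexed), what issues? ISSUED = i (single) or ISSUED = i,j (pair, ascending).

0. st.MEM @i0  | no-port MEM/MEM
1. ld.MEM @i1  | RAW r0
2. or.ALU;blt.BR @i2/i3  | 2-wide
3. add.ALU @i4  | RAW r2
4. add.ALU @i5  | RAW r1
5. ld.MEM @i6  | no-port MEM/MUL
6. mul.MUL @i7  | tail

ISSUED = 6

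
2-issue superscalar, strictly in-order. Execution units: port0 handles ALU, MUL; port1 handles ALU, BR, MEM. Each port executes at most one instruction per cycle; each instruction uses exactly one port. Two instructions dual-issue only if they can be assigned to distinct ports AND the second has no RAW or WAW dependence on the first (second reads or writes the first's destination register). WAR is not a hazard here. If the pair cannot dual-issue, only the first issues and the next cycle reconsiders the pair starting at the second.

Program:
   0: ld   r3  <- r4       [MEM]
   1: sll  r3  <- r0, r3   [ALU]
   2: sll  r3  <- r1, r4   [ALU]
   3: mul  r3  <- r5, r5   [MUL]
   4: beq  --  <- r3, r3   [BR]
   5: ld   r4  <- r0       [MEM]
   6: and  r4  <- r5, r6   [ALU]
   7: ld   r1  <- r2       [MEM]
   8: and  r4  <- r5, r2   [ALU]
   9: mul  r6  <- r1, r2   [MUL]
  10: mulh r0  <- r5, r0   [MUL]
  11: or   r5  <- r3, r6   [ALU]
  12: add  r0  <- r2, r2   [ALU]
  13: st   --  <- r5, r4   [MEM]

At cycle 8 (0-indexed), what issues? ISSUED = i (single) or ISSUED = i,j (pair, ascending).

ISSUED = 10,11

0. ld @i0  | RAW+WAW r3
1. sll @i1  | WAW r3
2. sll @i2  | WAW r3
3. mul @i3  | RAW r3
4. beq @i4  | no-port BR/MEM
5. ld @i5  | WAW r4
6. and ld @i6/i7  | dual
7. and mul @i8/i9  | dual
8. mulh or @i10/i11  | dual
9. add st @i12/i13  | dual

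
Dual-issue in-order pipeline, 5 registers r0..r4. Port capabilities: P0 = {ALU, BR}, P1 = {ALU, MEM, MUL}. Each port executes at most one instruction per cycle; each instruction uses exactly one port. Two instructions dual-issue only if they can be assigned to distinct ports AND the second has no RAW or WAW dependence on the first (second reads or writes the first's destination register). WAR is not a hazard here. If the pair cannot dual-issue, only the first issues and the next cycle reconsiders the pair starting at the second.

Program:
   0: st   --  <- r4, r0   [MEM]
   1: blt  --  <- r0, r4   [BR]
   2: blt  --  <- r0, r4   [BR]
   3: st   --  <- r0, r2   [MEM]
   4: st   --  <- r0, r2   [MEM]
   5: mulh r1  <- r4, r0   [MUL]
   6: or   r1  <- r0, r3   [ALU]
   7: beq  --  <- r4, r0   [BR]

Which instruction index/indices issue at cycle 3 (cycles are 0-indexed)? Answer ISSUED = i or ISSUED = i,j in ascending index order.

ISSUED = 5

  cy0 -> i0+i1 (st/blt) dual
  cy1 -> i2+i3 (blt/st) dual
  cy2 -> i4 (st) no-port MEM/MUL
  cy3 -> i5 (mulh) WAW r1
  cy4 -> i6+i7 (or/beq) dual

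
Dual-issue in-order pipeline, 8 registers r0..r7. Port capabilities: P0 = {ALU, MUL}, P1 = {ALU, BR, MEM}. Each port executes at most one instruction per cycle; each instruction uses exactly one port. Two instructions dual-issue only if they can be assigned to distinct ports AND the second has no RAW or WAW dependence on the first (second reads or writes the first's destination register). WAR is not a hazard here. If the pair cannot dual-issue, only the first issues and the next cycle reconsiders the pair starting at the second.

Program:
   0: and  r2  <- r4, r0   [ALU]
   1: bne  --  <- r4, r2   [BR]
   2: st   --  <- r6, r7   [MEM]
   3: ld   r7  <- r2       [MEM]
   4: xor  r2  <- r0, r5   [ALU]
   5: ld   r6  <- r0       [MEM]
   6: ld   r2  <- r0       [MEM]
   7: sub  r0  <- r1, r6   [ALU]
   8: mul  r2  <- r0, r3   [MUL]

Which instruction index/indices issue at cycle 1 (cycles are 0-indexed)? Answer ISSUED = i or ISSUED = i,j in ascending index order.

ISSUED = 1

0. and @i0  | RAW r2
1. bne @i1  | no-port BR/MEM
2. st @i2  | no-port MEM/MEM
3. ld xor @i3&i4  | dual
4. ld @i5  | no-port MEM/MEM
5. ld sub @i6&i7  | dual
6. mul @i8  | tail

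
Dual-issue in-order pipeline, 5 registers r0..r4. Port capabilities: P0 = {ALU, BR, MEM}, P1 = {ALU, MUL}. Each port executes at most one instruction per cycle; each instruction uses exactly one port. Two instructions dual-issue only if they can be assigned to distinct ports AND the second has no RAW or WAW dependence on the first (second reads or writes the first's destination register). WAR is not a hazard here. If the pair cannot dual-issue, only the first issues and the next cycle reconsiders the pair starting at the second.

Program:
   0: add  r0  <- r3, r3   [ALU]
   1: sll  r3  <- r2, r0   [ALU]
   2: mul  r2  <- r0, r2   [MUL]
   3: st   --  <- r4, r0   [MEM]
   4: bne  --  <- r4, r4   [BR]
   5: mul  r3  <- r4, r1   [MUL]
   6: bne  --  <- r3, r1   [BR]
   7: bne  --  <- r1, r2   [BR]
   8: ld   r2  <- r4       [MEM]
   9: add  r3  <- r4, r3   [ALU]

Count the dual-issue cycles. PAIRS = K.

c0: i0 add  RAW r0
c1: i1&i2 sll;mul  pair
c2: i3 st  no-port MEM/BR
c3: i4&i5 bne;mul  pair
c4: i6 bne  no-port BR/BR
c5: i7 bne  no-port BR/MEM
c6: i8&i9 ld;add  pair

PAIRS = 3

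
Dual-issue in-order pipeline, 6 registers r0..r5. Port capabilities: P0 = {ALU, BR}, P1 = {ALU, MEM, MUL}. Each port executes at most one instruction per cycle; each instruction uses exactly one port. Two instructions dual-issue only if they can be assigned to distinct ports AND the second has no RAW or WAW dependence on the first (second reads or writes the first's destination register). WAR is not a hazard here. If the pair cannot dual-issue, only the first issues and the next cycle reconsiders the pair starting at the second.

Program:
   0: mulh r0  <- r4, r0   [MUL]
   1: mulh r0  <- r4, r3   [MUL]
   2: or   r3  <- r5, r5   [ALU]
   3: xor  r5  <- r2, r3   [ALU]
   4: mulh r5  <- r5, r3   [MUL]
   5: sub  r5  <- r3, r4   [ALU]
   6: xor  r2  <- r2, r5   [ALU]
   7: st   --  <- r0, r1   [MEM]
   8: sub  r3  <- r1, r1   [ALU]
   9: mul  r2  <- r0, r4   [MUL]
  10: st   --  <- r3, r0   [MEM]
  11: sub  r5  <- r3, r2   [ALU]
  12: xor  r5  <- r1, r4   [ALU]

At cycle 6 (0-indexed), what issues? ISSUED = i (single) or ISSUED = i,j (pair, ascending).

ISSUED = 8,9

c0: i0 mulh.MUL  no-port MUL/MUL
c1: i1+i2 mulh.MUL;or.ALU  dual
c2: i3 xor.ALU  RAW+WAW r5
c3: i4 mulh.MUL  WAW r5
c4: i5 sub.ALU  RAW r5
c5: i6+i7 xor.ALU;st.MEM  dual
c6: i8+i9 sub.ALU;mul.MUL  dual
c7: i10+i11 st.MEM;sub.ALU  dual
c8: i12 xor.ALU  tail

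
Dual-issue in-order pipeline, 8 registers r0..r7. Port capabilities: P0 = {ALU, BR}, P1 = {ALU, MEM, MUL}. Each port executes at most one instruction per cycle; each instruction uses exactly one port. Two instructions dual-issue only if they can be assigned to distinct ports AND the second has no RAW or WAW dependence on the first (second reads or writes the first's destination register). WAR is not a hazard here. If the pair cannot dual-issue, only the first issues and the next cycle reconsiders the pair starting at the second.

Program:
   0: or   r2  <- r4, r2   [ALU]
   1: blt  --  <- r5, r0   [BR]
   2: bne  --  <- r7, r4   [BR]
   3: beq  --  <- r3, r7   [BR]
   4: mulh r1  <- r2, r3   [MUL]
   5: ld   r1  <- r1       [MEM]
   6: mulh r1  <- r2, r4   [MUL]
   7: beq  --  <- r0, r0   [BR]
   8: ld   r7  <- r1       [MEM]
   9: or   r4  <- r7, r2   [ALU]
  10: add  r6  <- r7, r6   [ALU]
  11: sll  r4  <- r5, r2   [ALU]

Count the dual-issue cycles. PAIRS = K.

  cy0 -> i0/i1 (or;blt) pair
  cy1 -> i2 (bne) no-port BR/BR
  cy2 -> i3/i4 (beq;mulh) pair
  cy3 -> i5 (ld) no-port MEM/MUL
  cy4 -> i6/i7 (mulh;beq) pair
  cy5 -> i8 (ld) RAW r7
  cy6 -> i9/i10 (or;add) pair
  cy7 -> i11 (sll) tail

PAIRS = 4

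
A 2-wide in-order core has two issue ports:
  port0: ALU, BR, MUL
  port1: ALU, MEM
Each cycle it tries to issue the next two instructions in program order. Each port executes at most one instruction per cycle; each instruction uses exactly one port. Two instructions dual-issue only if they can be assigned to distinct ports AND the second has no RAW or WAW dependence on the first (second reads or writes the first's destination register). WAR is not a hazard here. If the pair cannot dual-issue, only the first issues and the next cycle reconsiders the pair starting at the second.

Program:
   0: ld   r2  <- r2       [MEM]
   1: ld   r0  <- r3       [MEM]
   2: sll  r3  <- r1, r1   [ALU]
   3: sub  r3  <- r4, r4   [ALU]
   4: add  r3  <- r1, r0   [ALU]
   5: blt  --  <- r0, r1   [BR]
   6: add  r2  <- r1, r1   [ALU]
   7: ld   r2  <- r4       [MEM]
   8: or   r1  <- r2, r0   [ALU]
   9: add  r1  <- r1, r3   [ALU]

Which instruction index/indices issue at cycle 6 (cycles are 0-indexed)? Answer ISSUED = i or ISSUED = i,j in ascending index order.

ISSUED = 8

c0: i0 ld.MEM  no-port MEM/MEM
c1: i1,i2 ld.MEM+sll.ALU  pair
c2: i3 sub.ALU  WAW r3
c3: i4,i5 add.ALU+blt.BR  pair
c4: i6 add.ALU  WAW r2
c5: i7 ld.MEM  RAW r2
c6: i8 or.ALU  RAW+WAW r1
c7: i9 add.ALU  tail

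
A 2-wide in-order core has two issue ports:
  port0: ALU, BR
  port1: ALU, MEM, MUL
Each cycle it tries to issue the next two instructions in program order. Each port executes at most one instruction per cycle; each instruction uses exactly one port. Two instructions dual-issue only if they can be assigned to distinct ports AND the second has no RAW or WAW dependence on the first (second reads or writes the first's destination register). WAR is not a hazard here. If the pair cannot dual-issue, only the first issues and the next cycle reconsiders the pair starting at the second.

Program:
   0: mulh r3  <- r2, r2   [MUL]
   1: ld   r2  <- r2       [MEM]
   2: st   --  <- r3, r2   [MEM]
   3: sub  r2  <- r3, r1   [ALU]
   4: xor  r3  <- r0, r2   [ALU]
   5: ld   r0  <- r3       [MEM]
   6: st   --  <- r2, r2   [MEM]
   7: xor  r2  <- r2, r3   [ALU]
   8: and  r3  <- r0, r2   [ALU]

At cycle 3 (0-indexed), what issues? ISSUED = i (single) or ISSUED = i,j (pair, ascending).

ISSUED = 4

0. mulh @i0  | no-port MUL/MEM
1. ld @i1  | no-port MEM/MEM
2. st sub @i2&i3  | 2-wide
3. xor @i4  | RAW r3
4. ld @i5  | no-port MEM/MEM
5. st xor @i6&i7  | 2-wide
6. and @i8  | tail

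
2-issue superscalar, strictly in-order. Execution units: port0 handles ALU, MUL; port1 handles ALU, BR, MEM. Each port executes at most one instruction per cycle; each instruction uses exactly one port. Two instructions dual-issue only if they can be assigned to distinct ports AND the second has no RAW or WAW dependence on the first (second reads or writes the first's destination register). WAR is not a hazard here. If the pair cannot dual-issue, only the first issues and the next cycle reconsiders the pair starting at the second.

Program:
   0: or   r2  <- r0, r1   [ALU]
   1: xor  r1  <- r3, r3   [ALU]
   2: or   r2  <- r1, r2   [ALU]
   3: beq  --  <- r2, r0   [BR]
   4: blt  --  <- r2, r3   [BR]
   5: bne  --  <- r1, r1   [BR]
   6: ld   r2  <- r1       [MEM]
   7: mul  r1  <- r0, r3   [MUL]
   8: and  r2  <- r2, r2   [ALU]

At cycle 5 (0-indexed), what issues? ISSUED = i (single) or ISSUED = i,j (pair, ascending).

[0] i0&i1  or/xor  -- 2-wide
[1] i2  or  -- RAW r2
[2] i3  beq  -- no-port BR/BR
[3] i4  blt  -- no-port BR/BR
[4] i5  bne  -- no-port BR/MEM
[5] i6&i7  ld/mul  -- 2-wide
[6] i8  and  -- tail

ISSUED = 6,7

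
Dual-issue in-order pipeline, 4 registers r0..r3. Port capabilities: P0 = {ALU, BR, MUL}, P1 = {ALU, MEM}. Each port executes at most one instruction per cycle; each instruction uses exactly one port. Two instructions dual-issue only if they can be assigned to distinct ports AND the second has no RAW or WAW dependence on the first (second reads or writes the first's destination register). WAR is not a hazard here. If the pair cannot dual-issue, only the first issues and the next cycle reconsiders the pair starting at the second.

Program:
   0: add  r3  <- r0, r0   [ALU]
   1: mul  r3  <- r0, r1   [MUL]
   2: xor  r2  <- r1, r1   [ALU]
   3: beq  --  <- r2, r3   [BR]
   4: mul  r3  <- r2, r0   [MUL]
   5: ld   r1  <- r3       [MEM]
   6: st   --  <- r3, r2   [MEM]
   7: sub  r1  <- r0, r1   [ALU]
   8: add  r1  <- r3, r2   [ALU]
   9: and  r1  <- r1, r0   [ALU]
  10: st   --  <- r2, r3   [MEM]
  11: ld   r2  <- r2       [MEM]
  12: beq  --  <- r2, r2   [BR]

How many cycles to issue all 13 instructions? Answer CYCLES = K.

0. add @i0  | WAW r3
1. mul+xor @i1&i2  | dual
2. beq @i3  | no-port BR/MUL
3. mul @i4  | RAW r3
4. ld @i5  | no-port MEM/MEM
5. st+sub @i6&i7  | dual
6. add @i8  | RAW+WAW r1
7. and+st @i9&i10  | dual
8. ld @i11  | RAW r2
9. beq @i12  | tail

CYCLES = 10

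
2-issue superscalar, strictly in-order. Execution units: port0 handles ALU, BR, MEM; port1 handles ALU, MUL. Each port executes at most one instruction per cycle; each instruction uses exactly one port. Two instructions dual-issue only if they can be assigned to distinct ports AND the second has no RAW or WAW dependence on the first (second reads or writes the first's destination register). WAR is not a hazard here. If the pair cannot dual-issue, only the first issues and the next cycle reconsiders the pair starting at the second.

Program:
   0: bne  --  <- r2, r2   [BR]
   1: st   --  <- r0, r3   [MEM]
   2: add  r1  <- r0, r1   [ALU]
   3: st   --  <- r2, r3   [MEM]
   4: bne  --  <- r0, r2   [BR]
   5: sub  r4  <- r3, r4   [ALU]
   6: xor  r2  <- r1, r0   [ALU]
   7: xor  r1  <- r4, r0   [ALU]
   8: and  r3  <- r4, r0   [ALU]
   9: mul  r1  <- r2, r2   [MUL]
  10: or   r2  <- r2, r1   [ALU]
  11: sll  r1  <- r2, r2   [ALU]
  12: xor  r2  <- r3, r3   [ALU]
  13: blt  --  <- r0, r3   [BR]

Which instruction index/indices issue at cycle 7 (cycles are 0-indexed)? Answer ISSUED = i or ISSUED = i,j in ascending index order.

ISSUED = 11,12

0. bne.BR @i0  | no-port BR/MEM
1. st.MEM;add.ALU @i1&i2  | pair
2. st.MEM @i3  | no-port MEM/BR
3. bne.BR;sub.ALU @i4&i5  | pair
4. xor.ALU;xor.ALU @i6&i7  | pair
5. and.ALU;mul.MUL @i8&i9  | pair
6. or.ALU @i10  | RAW r2
7. sll.ALU;xor.ALU @i11&i12  | pair
8. blt.BR @i13  | tail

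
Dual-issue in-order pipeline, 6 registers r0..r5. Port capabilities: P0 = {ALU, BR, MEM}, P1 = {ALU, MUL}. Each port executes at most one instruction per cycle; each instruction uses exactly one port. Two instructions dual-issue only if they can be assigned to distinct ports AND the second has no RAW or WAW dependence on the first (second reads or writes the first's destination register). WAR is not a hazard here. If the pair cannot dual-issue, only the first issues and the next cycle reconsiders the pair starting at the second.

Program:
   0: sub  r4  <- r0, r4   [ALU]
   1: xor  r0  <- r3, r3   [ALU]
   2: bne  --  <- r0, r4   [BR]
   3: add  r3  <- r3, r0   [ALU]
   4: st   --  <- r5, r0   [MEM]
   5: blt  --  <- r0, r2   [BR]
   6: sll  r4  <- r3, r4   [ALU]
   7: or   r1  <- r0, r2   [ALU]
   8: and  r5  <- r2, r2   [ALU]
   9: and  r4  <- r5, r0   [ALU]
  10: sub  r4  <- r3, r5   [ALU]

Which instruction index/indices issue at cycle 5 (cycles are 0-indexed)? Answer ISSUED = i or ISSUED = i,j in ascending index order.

ISSUED = 9

#0 head=0: sub;xor i0/i1 pair
#1 head=2: bne;add i2/i3 pair
#2 head=4: st i4 no-port MEM/BR
#3 head=5: blt;sll i5/i6 pair
#4 head=7: or;and i7/i8 pair
#5 head=9: and i9 WAW r4
#6 head=10: sub i10 tail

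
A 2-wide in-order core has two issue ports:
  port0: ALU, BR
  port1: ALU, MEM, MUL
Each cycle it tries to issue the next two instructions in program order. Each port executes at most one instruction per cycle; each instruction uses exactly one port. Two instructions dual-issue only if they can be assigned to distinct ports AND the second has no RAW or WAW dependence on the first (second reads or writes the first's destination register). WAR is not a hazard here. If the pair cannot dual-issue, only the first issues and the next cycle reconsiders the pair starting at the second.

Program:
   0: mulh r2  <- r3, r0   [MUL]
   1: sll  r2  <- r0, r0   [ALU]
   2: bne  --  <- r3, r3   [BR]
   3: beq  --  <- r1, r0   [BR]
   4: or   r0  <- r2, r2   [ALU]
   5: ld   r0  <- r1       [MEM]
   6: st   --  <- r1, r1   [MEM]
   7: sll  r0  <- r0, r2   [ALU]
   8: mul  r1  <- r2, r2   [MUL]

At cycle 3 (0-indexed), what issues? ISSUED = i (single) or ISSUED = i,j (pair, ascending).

ISSUED = 5

0. mulh.MUL @i0  | WAW r2
1. sll.ALU+bne.BR @i1,i2  | dual
2. beq.BR+or.ALU @i3,i4  | dual
3. ld.MEM @i5  | no-port MEM/MEM
4. st.MEM+sll.ALU @i6,i7  | dual
5. mul.MUL @i8  | tail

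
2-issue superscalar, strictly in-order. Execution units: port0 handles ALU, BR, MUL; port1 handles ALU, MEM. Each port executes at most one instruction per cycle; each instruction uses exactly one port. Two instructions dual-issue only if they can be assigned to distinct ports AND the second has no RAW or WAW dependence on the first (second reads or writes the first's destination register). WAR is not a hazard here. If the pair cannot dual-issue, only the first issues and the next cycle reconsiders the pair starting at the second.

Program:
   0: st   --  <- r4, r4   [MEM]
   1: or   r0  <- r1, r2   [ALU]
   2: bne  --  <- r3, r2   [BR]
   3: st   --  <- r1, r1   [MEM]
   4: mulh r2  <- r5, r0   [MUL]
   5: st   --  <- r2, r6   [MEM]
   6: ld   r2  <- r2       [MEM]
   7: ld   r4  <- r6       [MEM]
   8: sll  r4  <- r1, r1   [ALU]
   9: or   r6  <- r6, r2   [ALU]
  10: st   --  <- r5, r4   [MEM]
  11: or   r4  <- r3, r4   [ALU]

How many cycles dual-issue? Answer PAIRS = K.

PAIRS = 4

[0] i0+i1  st.MEM or.ALU  -- dual
[1] i2+i3  bne.BR st.MEM  -- dual
[2] i4  mulh.MUL  -- RAW r2
[3] i5  st.MEM  -- no-port MEM/MEM
[4] i6  ld.MEM  -- no-port MEM/MEM
[5] i7  ld.MEM  -- WAW r4
[6] i8+i9  sll.ALU or.ALU  -- dual
[7] i10+i11  st.MEM or.ALU  -- dual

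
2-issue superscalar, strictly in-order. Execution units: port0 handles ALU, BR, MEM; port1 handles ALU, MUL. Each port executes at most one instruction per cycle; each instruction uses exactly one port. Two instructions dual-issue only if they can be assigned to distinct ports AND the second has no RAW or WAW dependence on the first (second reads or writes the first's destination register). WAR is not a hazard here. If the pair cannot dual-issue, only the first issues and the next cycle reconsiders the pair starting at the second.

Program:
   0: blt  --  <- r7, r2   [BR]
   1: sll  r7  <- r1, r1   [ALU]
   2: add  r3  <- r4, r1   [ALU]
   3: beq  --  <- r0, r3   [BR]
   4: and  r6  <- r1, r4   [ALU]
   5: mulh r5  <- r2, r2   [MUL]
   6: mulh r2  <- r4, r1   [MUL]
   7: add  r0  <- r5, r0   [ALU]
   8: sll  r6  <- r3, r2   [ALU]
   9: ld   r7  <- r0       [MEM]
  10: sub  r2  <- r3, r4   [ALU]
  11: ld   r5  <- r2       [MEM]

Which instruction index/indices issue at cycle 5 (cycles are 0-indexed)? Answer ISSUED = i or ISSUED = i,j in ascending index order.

t=0 i0&i1:blt/sll ; 2-wide
t=1 i2:add ; RAW r3
t=2 i3&i4:beq/and ; 2-wide
t=3 i5:mulh ; no-port MUL/MUL
t=4 i6&i7:mulh/add ; 2-wide
t=5 i8&i9:sll/ld ; 2-wide
t=6 i10:sub ; RAW r2
t=7 i11:ld ; tail

ISSUED = 8,9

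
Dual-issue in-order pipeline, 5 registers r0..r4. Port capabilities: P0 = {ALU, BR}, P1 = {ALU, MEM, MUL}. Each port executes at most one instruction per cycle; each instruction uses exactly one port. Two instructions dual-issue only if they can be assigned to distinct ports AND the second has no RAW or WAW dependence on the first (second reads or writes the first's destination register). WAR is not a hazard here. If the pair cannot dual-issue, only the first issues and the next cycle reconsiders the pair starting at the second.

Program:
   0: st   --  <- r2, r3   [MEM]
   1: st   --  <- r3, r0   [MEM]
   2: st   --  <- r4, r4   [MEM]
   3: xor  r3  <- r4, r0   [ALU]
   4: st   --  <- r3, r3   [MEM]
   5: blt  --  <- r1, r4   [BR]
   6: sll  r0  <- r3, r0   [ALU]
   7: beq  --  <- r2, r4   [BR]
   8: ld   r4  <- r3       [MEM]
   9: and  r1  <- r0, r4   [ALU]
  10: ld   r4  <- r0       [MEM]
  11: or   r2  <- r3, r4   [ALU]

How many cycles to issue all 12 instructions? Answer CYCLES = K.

CYCLES = 8

c0: i0 st.MEM  no-port MEM/MEM
c1: i1 st.MEM  no-port MEM/MEM
c2: i2/i3 st.MEM xor.ALU  pair
c3: i4/i5 st.MEM blt.BR  pair
c4: i6/i7 sll.ALU beq.BR  pair
c5: i8 ld.MEM  RAW r4
c6: i9/i10 and.ALU ld.MEM  pair
c7: i11 or.ALU  tail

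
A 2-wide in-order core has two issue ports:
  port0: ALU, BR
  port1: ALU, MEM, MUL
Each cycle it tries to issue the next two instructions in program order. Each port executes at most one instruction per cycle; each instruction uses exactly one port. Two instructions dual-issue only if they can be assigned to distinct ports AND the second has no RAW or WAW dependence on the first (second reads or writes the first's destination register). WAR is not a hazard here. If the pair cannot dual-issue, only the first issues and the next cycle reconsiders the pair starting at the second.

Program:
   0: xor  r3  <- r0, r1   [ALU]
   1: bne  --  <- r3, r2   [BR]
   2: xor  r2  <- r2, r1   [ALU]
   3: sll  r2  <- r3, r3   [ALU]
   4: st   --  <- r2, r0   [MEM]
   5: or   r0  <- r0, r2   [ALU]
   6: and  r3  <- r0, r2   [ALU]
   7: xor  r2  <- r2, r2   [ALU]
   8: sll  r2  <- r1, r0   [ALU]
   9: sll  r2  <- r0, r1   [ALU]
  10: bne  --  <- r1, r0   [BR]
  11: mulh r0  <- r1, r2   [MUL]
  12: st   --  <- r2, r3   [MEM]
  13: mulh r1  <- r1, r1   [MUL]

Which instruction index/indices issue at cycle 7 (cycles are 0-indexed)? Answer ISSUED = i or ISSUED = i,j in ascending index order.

ISSUED = 11

c0: i0 xor  RAW r3
c1: i1+i2 bne/xor  pair
c2: i3 sll  RAW r2
c3: i4+i5 st/or  pair
c4: i6+i7 and/xor  pair
c5: i8 sll  WAW r2
c6: i9+i10 sll/bne  pair
c7: i11 mulh  no-port MUL/MEM
c8: i12 st  no-port MEM/MUL
c9: i13 mulh  tail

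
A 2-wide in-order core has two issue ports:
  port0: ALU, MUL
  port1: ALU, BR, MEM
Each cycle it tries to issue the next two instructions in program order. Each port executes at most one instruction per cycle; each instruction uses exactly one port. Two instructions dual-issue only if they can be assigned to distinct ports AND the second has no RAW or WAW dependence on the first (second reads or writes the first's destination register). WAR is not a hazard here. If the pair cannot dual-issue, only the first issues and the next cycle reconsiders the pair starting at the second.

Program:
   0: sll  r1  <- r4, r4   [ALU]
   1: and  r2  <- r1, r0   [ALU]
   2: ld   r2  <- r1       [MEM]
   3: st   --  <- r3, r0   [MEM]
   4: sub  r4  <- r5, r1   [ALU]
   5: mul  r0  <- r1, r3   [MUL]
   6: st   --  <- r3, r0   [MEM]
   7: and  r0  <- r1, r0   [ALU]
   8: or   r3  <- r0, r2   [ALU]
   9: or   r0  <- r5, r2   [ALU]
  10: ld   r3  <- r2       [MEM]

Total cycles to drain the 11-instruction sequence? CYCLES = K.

#0 head=0: sll i0 RAW r1
#1 head=1: and i1 WAW r2
#2 head=2: ld i2 no-port MEM/MEM
#3 head=3: st/sub i3,i4 pair
#4 head=5: mul i5 RAW r0
#5 head=6: st/and i6,i7 pair
#6 head=8: or/or i8,i9 pair
#7 head=10: ld i10 tail

CYCLES = 8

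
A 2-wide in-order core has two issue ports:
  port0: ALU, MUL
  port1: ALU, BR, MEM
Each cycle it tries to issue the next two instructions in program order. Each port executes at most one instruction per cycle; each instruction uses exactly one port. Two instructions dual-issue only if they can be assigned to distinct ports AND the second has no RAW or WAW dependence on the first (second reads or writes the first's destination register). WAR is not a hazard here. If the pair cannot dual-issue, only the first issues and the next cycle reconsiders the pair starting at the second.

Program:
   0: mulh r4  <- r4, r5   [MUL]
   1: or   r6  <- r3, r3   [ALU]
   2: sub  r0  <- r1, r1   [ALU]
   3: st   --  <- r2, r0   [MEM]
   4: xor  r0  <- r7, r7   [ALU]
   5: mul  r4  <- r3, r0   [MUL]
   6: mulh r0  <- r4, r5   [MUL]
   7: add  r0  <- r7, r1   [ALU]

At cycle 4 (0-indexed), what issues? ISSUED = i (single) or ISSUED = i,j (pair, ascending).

ISSUED = 6

t=0 i0/i1:mulh;or ; 2-wide
t=1 i2:sub ; RAW r0
t=2 i3/i4:st;xor ; 2-wide
t=3 i5:mul ; no-port MUL/MUL
t=4 i6:mulh ; WAW r0
t=5 i7:add ; tail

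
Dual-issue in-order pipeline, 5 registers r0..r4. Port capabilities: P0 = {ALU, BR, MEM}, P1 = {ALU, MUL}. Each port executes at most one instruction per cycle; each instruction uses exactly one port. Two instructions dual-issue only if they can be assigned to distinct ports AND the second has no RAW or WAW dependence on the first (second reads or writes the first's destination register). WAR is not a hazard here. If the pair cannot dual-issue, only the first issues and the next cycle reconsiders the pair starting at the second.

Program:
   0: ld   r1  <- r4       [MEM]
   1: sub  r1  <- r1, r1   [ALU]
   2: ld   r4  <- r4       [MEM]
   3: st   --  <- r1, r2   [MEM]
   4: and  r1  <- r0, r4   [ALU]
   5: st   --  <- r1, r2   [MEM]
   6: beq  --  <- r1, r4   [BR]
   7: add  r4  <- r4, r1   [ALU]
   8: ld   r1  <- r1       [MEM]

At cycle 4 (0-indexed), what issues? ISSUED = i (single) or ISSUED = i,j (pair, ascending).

ISSUED = 6,7

t=0 i0:ld ; RAW+WAW r1
t=1 i1/i2:sub;ld ; pair
t=2 i3/i4:st;and ; pair
t=3 i5:st ; no-port MEM/BR
t=4 i6/i7:beq;add ; pair
t=5 i8:ld ; tail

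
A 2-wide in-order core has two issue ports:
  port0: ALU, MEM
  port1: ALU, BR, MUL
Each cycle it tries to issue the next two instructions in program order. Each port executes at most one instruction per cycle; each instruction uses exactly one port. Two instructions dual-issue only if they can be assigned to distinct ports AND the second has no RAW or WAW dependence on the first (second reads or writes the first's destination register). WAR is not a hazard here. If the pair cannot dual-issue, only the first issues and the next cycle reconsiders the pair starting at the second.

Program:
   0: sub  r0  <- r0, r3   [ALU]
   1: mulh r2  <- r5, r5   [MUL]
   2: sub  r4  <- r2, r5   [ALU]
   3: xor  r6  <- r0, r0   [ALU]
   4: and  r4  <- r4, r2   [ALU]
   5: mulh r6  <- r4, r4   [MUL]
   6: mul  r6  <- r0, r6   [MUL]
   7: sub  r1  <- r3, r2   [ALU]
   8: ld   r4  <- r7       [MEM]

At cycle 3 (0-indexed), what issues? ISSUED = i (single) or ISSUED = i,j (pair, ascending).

c0: i0/i1 sub mulh  dual
c1: i2/i3 sub xor  dual
c2: i4 and  RAW r4
c3: i5 mulh  no-port MUL/MUL
c4: i6/i7 mul sub  dual
c5: i8 ld  tail

ISSUED = 5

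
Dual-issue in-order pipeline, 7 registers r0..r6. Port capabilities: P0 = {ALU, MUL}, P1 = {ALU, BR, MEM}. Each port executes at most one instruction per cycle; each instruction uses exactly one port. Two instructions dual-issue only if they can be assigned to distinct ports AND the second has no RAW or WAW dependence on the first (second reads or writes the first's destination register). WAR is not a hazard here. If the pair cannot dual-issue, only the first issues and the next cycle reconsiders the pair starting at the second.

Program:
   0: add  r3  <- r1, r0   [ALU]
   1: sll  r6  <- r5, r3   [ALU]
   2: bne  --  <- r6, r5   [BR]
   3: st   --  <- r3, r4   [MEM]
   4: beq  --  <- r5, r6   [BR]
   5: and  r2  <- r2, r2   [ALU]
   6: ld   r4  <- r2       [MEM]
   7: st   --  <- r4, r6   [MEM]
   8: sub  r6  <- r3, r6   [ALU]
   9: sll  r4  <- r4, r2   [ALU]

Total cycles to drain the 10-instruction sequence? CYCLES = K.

CYCLES = 8

0. add @i0  | RAW r3
1. sll @i1  | RAW r6
2. bne @i2  | no-port BR/MEM
3. st @i3  | no-port MEM/BR
4. beq;and @i4&i5  | 2-wide
5. ld @i6  | no-port MEM/MEM
6. st;sub @i7&i8  | 2-wide
7. sll @i9  | tail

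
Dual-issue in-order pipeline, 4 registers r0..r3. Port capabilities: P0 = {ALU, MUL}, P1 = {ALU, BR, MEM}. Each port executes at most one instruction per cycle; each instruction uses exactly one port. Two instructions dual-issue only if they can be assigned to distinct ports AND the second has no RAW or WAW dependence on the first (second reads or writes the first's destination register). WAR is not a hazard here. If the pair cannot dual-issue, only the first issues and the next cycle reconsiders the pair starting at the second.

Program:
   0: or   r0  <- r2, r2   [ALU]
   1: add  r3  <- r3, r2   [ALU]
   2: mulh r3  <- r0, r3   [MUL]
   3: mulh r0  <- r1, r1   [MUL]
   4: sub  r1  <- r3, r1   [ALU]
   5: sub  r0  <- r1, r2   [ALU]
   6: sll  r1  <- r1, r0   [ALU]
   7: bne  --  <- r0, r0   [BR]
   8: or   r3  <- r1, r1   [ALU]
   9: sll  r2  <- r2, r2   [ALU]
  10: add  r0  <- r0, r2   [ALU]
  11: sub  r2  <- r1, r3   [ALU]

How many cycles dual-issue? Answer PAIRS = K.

t=0 i0+i1:or/add ; 2-wide
t=1 i2:mulh ; no-port MUL/MUL
t=2 i3+i4:mulh/sub ; 2-wide
t=3 i5:sub ; RAW r0
t=4 i6+i7:sll/bne ; 2-wide
t=5 i8+i9:or/sll ; 2-wide
t=6 i10+i11:add/sub ; 2-wide

PAIRS = 5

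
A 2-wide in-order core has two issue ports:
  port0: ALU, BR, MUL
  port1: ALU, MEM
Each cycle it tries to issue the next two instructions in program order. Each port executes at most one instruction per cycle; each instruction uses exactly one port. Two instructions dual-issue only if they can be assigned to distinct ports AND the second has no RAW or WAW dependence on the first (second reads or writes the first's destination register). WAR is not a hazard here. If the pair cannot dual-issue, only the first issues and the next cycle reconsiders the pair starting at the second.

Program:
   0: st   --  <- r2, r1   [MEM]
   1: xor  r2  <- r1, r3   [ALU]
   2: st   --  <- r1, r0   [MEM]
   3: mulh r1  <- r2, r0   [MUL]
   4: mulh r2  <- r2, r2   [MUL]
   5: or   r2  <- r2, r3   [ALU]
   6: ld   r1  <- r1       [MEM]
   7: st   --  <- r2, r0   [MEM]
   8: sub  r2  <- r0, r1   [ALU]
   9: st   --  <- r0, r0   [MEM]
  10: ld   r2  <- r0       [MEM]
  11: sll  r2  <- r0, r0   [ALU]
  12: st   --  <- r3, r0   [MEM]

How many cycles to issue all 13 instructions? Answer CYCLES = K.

[0] i0&i1  st.MEM xor.ALU  -- pair
[1] i2&i3  st.MEM mulh.MUL  -- pair
[2] i4  mulh.MUL  -- RAW+WAW r2
[3] i5&i6  or.ALU ld.MEM  -- pair
[4] i7&i8  st.MEM sub.ALU  -- pair
[5] i9  st.MEM  -- no-port MEM/MEM
[6] i10  ld.MEM  -- WAW r2
[7] i11&i12  sll.ALU st.MEM  -- pair

CYCLES = 8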